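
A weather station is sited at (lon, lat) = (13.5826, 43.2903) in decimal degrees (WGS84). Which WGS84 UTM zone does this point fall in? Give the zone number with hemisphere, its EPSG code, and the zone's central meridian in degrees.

UTM zone = ⌊(λ + 180)/6⌋ + 1; 13.5826° ∈ [12°, 18°) → zone 33.
Hemisphere: N (φ ≥ 0).
Central meridian λ₀ = 6×33 − 183 = 15°.
EPSG code: 32633.

Zone 33N (EPSG:32633), central meridian 15°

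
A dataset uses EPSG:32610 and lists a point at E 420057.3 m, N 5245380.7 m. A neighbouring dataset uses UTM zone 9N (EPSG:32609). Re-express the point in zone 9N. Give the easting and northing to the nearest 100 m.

UTM 10N → geographic: φ = 47.35699965°, λ = -124.05860045°.
UTM 9N (λ₀ = -129°) forward: E = 873125.208 m, N = 5256687.100 m.

E 873100 m, N 5256700 m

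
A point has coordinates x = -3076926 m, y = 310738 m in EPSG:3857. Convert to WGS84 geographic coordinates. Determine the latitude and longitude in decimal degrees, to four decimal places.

lat 2.7903°, lon -27.6405°

R = 6378137 m. λ = x/R = -27.64049654°.
φ = 2·arctan(exp(y/R)) − 90° = 2·arctan(1.04993) − 90° = 2.79030334°.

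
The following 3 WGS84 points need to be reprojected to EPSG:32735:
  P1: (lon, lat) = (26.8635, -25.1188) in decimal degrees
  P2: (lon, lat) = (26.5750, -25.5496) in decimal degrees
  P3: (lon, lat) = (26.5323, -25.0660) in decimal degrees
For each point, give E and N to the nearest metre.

P1: E 486239 m, N 7221891 m; P2: E 457306 m, N 7174125 m; P3: E 452829 m, N 7227663 m

UTM zone 35S: λ₀ = 27°, k₀ = 0.9996.
P1 (-25.1188°, 26.8635°) → (486239.090, 7221890.634) m.
P2 (-25.5496°, 26.5750°) → (457305.867, 7174125.273) m.
P3 (-25.0660°, 26.5323°) → (452829.433, 7227662.568) m.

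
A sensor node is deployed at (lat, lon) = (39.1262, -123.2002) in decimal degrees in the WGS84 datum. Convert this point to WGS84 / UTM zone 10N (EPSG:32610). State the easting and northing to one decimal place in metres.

Zone 10 central meridian λ₀ = 6×10 − 183 = -123°; Δλ = -0.2002°.
Transverse Mercator on WGS84 with k₀ = 0.9996 gives E = 482695.161 m, N = 4330800.363 m.

E 482695.2 m, N 4330800.4 m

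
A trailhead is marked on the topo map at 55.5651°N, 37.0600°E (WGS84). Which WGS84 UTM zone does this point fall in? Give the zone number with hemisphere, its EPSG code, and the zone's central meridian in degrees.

Zone 37N (EPSG:32637), central meridian 39°

UTM zone = ⌊(λ + 180)/6⌋ + 1; 37.0600° ∈ [36°, 42°) → zone 37.
Hemisphere: N (φ ≥ 0).
Central meridian λ₀ = 6×37 − 183 = 39°.
EPSG code: 32637.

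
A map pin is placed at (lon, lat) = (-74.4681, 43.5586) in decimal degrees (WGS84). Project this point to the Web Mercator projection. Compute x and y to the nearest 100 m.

x -8289800 m, y 5397400 m

Web Mercator is spherical with R = a = 6378137 m.
x = R·λ = 6378137 × -1.299713533 = -8289750.972 m.
y = R·ln tan(π/4 + φ/2) = 6378137 × 0.846232479 = 5397386.683 m.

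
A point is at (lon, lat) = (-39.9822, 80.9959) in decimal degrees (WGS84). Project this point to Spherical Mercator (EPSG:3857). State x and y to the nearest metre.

x -4450798 m, y 16210884 m

Web Mercator is spherical with R = a = 6378137 m.
x = R·λ = 6378137 × -0.697821032 = -4450798.145 m.
y = R·ln tan(π/4 + φ/2) = 6378137 × 2.541633105 = 16210884.147 m.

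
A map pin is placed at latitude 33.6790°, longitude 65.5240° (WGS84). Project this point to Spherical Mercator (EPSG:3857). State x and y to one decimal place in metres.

Web Mercator is spherical with R = a = 6378137 m.
x = R·λ = 6378137 × 1.143609539 = 7294098.315 m.
y = R·ln tan(π/4 + φ/2) = 6378137 × 0.624912977 = 3985780.581 m.

x 7294098.3 m, y 3985780.6 m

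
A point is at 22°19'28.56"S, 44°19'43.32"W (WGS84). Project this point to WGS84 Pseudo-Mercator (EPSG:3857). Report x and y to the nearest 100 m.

x -4934600 m, y -2550500 m

Web Mercator is spherical with R = a = 6378137 m.
x = R·λ = 6378137 × -0.773681768 = -4934648.312 m.
y = R·ln tan(π/4 + φ/2) = 6378137 × -0.399888278 = -2550542.220 m.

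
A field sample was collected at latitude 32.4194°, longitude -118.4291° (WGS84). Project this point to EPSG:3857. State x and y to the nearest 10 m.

Web Mercator is spherical with R = a = 6378137 m.
x = R·λ = 6378137 × -2.066977725 = -13183467.107 m.
y = R·ln tan(π/4 + φ/2) = 6378137 × 0.598684252 = 3818490.179 m.

x -13183470 m, y 3818490 m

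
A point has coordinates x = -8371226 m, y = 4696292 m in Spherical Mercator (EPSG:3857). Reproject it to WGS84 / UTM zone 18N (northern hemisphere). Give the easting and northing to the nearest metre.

Web Mercator inverse (R = 6378137 m) → φ = 38.82259785°, λ = -75.20000263°.
UTM 18N forward: E = 482638.251 m, N = 4297109.373 m.

E 482638 m, N 4297109 m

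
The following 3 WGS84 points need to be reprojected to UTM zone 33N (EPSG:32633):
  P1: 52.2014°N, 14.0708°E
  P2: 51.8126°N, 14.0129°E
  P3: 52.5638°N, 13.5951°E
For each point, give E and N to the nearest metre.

P1: E 436497 m, N 5783846 m; P2: E 431953 m, N 5740656 m; P3: E 404772 m, N 5824676 m

UTM zone 33N: λ₀ = 15°, k₀ = 0.9996.
P1 (52.2014°, 14.0708°) → (436497.269, 5783845.777) m.
P2 (51.8126°, 14.0129°) → (431953.238, 5740656.122) m.
P3 (52.5638°, 13.5951°) → (404771.670, 5824675.783) m.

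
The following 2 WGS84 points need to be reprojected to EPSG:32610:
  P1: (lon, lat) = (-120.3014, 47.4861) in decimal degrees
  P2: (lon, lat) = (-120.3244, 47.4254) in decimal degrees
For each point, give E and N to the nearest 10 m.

UTM zone 10N: λ₀ = -123°, k₀ = 0.9996.
P1 (47.4861°, -120.3014°) → (703288.024, 5262715.038) m.
P2 (47.4254°, -120.3244°) → (701787.763, 5255909.816) m.

P1: E 703290 m, N 5262720 m; P2: E 701790 m, N 5255910 m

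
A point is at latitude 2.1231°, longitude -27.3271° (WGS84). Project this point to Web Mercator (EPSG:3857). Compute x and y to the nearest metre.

x -3042039 m, y 236397 m

Web Mercator is spherical with R = a = 6378137 m.
x = R·λ = 6378137 × -0.476947870 = -3042038.857 m.
y = R·ln tan(π/4 + φ/2) = 6378137 × 0.037063568 = 236396.516 m.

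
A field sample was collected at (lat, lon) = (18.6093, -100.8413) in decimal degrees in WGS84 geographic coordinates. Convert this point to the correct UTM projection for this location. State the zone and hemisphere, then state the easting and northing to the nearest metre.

Zone 14N: E 305729 m, N 2058595 m

Longitude -100.8413° lies in the 6° band [-102°, -96°), giving zone 14; latitude is north of the equator, so 14N.
Zone 14 central meridian λ₀ = 6×14 − 183 = -99°; Δλ = -1.8413°.
Transverse Mercator on WGS84 with k₀ = 0.9996 gives E = 305728.750 m, N = 2058594.659 m.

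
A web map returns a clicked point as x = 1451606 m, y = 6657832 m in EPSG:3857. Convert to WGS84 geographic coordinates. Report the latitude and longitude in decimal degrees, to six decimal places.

R = 6378137 m. λ = x/R = 13.03999856°.
φ = 2·arctan(exp(y/R)) − 90° = 2·arctan(2.84014) − 90° = 51.20610159°.

lat 51.206102°, lon 13.039999°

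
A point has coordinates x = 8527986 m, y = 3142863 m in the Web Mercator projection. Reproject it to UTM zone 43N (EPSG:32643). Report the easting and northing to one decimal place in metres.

E 659350.8 m, N 3004635.2 m

Web Mercator inverse (R = 6378137 m) → φ = 27.15510125°, λ = 76.60820167°.
UTM 43N forward: E = 659350.835 m, N = 3004635.174 m.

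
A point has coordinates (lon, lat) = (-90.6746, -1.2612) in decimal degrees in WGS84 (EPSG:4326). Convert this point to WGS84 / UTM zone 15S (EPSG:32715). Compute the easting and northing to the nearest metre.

Zone 15 central meridian λ₀ = 6×15 − 183 = -93°; Δλ = +2.3254°.
Transverse Mercator on WGS84 with k₀ = 0.9996 gives E = 758767.993 m, N = 9860483.652 m.

E 758768 m, N 9860484 m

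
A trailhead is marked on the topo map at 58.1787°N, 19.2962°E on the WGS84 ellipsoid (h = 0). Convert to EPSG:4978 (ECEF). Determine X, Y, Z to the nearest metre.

X 3181785 m, Y 1114008 m, Z 5396259 m

WGS84: a = 6378137 m, e² = 0.006694380; N(φ) = a/√(1−e²sin²φ) = 6393606.629 m.
X = (N+h)·cosφ·cosλ = 3181785.369 m; Y = (N+h)·cosφ·sinλ = 1114008.492 m; Z = (N(1−e²)+h)·sinφ = 5396258.615 m.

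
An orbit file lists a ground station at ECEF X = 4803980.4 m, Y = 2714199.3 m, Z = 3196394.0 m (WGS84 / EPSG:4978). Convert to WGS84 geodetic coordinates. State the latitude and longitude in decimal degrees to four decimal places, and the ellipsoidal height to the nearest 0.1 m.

lat 30.2507°, lon 29.4660°, h 3935.9 m

λ = atan2(Y, X) = 29.46599962°; p = √(X²+Y²) = 5517708.4 m.
Bowring's method on WGS84 (a = 6378137 m, b = 6356752.314 m) gives φ = 30.25069982°, h = 3935.891 m.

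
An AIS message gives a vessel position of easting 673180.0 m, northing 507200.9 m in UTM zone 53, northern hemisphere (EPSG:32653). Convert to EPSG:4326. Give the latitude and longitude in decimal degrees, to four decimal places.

Zone 53N: λ₀ = 135°, k₀ = 0.9996, false easting 500000 m.
Meridian distance M = (N − FN)/k₀ = 507403.9 m.
Inverse transverse Mercator on WGS84 gives φ = 4.58700003°, λ = 136.56110036°.

lat 4.5870°, lon 136.5611°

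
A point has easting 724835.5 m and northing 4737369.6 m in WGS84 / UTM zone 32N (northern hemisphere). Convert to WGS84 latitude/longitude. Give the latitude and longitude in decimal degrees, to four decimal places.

Zone 32N: λ₀ = 9°, k₀ = 0.9996, false easting 500000 m.
Meridian distance M = (N − FN)/k₀ = 4739265.3 m.
Inverse transverse Mercator on WGS84 gives φ = 42.75589989°, λ = 11.74749962°.

lat 42.7559°, lon 11.7475°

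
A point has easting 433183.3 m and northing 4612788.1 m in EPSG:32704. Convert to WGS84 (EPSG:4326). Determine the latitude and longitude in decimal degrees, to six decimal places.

lat -48.634400°, lon -159.906899°

Zone 4S: λ₀ = -159°, k₀ = 0.9996, false easting 500000 m, false northing 10000000 m.
Meridian distance M = (N − FN)/k₀ = -5389367.6 m.
Inverse transverse Mercator on WGS84 gives φ = -48.63439961°, λ = -159.90689940°.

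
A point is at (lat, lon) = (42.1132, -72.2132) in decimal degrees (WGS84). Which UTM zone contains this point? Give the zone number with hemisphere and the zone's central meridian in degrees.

Zone 18N, central meridian -75°

UTM zone = ⌊(λ + 180)/6⌋ + 1; -72.2132° ∈ [-78°, -72°) → zone 18.
Hemisphere: N (φ ≥ 0).
Central meridian λ₀ = 6×18 − 183 = -75°.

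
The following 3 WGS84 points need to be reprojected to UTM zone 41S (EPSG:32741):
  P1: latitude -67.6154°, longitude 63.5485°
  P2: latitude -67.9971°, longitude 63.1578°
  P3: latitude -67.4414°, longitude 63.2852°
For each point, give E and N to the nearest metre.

UTM zone 41S: λ₀ = 63°, k₀ = 0.9996.
P1 (-67.6154°, 63.5485°) → (523309.753, 2499910.998) m.
P2 (-67.9971°, 63.1578°) → (506597.617, 2457450.603) m.
P3 (-67.4414°, 63.2852°) → (512209.544, 2519384.424) m.

P1: E 523310 m, N 2499911 m; P2: E 506598 m, N 2457451 m; P3: E 512210 m, N 2519384 m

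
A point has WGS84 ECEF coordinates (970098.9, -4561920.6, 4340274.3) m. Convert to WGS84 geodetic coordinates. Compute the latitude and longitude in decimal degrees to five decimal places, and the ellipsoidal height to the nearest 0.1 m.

λ = atan2(Y, X) = -77.99479998°; p = √(X²+Y²) = 4663926.6 m.
Bowring's method on WGS84 (a = 6378137 m, b = 6356752.314 m) gives φ = 43.13329973°, h = 2857.731 m.

lat 43.13330°, lon -77.99480°, h 2857.7 m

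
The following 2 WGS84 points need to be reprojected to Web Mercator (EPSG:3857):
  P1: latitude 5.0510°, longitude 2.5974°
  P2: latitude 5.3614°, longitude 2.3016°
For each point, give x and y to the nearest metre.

Web Mercator: x = R·λ, y = R·ln tan(π/4+φ/2), R = 6378137 m.
P1 (5.0510°, 2.5974°) → (289141.245, 563004.460) m.
P2 (5.3614°, 2.3016°) → (256212.940, 597701.212) m.

P1: x 289141 m, y 563004 m; P2: x 256213 m, y 597701 m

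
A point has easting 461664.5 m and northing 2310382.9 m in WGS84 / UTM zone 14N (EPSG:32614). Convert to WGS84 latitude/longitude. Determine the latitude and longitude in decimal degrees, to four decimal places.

Zone 14N: λ₀ = -99°, k₀ = 0.9996, false easting 500000 m.
Meridian distance M = (N − FN)/k₀ = 2311307.4 m.
Inverse transverse Mercator on WGS84 gives φ = 20.89329993°, λ = -99.36859983°.

lat 20.8933°, lon -99.3686°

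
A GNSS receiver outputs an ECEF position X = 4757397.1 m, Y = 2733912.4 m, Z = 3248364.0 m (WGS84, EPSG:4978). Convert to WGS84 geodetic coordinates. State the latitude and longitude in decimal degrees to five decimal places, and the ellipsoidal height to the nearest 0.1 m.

λ = atan2(Y, X) = 29.88450020°; p = √(X²+Y²) = 5486994.1 m.
Bowring's method on WGS84 (a = 6378137 m, b = 6356752.314 m) gives φ = 30.79489972°, h = 3872.379 m.

lat 30.79490°, lon 29.88450°, h 3872.4 m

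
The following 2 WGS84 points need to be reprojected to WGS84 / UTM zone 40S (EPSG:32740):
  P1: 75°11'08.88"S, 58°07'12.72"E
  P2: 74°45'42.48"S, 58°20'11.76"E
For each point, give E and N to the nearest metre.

P1: E 531970 m, N 1655360 m; P2: E 539210 m, N 1702528 m

UTM zone 40S: λ₀ = 57°, k₀ = 0.9996.
P1 (-75.1858°, 58.1202°) → (531969.640, 1655360.474) m.
P2 (-74.7618°, 58.3366°) → (539210.423, 1702528.477) m.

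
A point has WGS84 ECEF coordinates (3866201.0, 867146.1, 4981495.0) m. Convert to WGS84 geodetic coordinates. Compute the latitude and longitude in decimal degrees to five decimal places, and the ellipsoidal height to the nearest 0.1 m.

lat 51.68880°, lon 12.64160°, h 106.1 m

λ = atan2(Y, X) = 12.64159963°; p = √(X²+Y²) = 3962253.5 m.
Bowring's method on WGS84 (a = 6378137 m, b = 6356752.314 m) gives φ = 51.68879983°, h = 106.077 m.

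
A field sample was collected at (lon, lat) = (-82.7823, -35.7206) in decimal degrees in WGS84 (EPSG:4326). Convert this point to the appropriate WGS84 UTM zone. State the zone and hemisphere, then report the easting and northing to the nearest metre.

Longitude -82.7823° lies in the 6° band [-84°, -78°), giving zone 17; latitude is south of the equator, so 17S.
Zone 17 central meridian λ₀ = 6×17 − 183 = -81°; Δλ = -1.7823°.
Transverse Mercator on WGS84 with k₀ = 0.9996 gives E = 338792.487 m, N = 6045576.223 m.

Zone 17S: E 338792 m, N 6045576 m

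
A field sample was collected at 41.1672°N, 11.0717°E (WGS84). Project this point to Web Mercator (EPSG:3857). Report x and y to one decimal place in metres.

Web Mercator is spherical with R = a = 6378137 m.
x = R·λ = 6378137 × 0.193237619 = 1232496.006 m.
y = R·ln tan(π/4 + φ/2) = 6378137 × 0.789734525 = 5037034.994 m.

x 1232496.0 m, y 5037035.0 m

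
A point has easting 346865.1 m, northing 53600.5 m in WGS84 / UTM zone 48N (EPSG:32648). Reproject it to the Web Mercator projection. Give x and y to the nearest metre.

x 11535360 m, y 53968 m

Unproject from UTM 48N (λ₀ = 105°) → φ = 0.48479963°, λ = 103.62389957°.
Web Mercator (R = 6378137 m): x = 11535359.734 m, y = 53968.291 m.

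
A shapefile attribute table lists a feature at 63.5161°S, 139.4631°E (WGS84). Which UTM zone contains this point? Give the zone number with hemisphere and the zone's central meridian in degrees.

UTM zone = ⌊(λ + 180)/6⌋ + 1; 139.4631° ∈ [138°, 144°) → zone 54.
Hemisphere: S (φ < 0).
Central meridian λ₀ = 6×54 − 183 = 141°.

Zone 54S, central meridian 141°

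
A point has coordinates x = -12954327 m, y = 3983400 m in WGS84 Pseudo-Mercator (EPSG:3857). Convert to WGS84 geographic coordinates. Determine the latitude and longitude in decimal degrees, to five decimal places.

R = 6378137 m. λ = x/R = -116.37069940°.
φ = 2·arctan(exp(y/R)) − 90° = 2·arctan(1.86739) − 90° = 33.66120237°.

lat 33.66120°, lon -116.37070°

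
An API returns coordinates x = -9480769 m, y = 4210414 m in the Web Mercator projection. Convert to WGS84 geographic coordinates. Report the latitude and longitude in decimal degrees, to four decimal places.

lat 35.3417°, lon -85.1672°

R = 6378137 m. λ = x/R = -85.16719698°.
φ = 2·arctan(exp(y/R)) − 90° = 2·arctan(1.93505) − 90° = 35.34169772°.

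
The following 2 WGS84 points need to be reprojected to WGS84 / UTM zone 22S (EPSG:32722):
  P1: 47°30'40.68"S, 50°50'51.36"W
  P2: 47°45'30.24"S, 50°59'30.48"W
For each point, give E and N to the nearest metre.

P1: E 511475 m, N 4738003 m; P2: E 500615 m, N 4710552 m

UTM zone 22S: λ₀ = -51°, k₀ = 0.9996.
P1 (-47.5113°, -50.8476°) → (511475.303, 4738003.174) m.
P2 (-47.7584°, -50.9918°) → (500614.534, 4710552.012) m.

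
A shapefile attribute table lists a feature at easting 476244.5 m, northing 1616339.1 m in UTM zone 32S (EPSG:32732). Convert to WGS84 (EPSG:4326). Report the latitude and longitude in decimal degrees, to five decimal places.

lat -75.53670°, lon 8.14790°

Zone 32S: λ₀ = 9°, k₀ = 0.9996, false easting 500000 m, false northing 10000000 m.
Meridian distance M = (N − FN)/k₀ = -8387015.7 m.
Inverse transverse Mercator on WGS84 gives φ = -75.53670010°, λ = 8.14789939°.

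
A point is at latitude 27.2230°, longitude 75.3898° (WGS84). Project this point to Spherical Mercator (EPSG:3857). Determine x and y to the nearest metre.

Web Mercator is spherical with R = a = 6378137 m.
x = R·λ = 6378137 × 1.315800232 = 8392354.147 m.
y = R·ln tan(π/4 + φ/2) = 6378137 × 0.494087911 = 3151360.385 m.

x 8392354 m, y 3151360 m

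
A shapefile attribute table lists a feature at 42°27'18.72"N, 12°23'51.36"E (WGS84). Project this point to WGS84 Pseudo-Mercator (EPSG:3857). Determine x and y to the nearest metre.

Web Mercator is spherical with R = a = 6378137 m.
x = R·λ = 6378137 × 0.216378939 = 1380094.519 m.
y = R·ln tan(π/4 + φ/2) = 6378137 × 0.819896464 = 5229411.976 m.

x 1380095 m, y 5229412 m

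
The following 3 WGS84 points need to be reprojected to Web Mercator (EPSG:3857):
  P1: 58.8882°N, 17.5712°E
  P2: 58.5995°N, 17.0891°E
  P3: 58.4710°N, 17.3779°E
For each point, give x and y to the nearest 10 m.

P1: x 1956020 m, y 8156260 m; P2: x 1902350 m, y 8094320 m; P3: x 1934500 m, y 8066920 m

Web Mercator: x = R·λ, y = R·ln tan(π/4+φ/2), R = 6378137 m.
P1 (58.8882°, 17.5712°) → (1956017.037, 8156261.752) m.
P2 (58.5995°, 17.0891°) → (1902349.910, 8094322.415) m.
P3 (58.4710°, 17.3779°) → (1934498.979, 8066917.647) m.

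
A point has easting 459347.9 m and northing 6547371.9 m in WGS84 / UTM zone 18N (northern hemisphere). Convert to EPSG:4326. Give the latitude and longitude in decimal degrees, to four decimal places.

Zone 18N: λ₀ = -75°, k₀ = 0.9996, false easting 500000 m.
Meridian distance M = (N − FN)/k₀ = 6549991.9 m.
Inverse transverse Mercator on WGS84 gives φ = 59.06379970°, λ = -75.70890025°.

lat 59.0638°, lon -75.7089°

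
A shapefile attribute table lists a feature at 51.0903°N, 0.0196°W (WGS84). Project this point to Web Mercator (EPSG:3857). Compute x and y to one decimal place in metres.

x -2181.9 m, y 6637282.3 m

Web Mercator is spherical with R = a = 6378137 m.
x = R·λ = 6378137 × -0.000342085 = -2181.862 m.
y = R·ln tan(π/4 + φ/2) = 6378137 × 1.040630253 = 6637282.318 m.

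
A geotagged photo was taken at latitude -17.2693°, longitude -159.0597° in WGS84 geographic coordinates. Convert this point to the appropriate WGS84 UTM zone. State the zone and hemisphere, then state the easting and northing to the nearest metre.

Longitude -159.0597° lies in the 6° band [-162°, -156°), giving zone 4; latitude is south of the equator, so 4S.
Zone 4 central meridian λ₀ = 6×4 − 183 = -159°; Δλ = -0.0597°.
Transverse Mercator on WGS84 with k₀ = 0.9996 gives E = 493654.483 m, N = 8090652.278 m.

Zone 4S: E 493654 m, N 8090652 m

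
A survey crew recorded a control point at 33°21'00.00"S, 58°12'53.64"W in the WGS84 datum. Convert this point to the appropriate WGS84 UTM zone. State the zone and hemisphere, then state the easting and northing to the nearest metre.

Longitude -58.2149° lies in the 6° band [-60°, -54°), giving zone 21; latitude is south of the equator, so 21S.
Zone 21 central meridian λ₀ = 6×21 − 183 = -57°; Δλ = -1.2149°.
Transverse Mercator on WGS84 with k₀ = 0.9996 gives E = 386955.938 m, N = 6309251.998 m.

Zone 21S: E 386956 m, N 6309252 m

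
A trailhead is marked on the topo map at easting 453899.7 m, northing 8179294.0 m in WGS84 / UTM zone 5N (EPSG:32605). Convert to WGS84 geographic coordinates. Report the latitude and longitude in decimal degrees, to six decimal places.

Zone 5N: λ₀ = -153°, k₀ = 0.9996, false easting 500000 m.
Meridian distance M = (N − FN)/k₀ = 8182567.0 m.
Inverse transverse Mercator on WGS84 gives φ = 73.70139986°, λ = -154.47179932°.

lat 73.701400°, lon -154.471799°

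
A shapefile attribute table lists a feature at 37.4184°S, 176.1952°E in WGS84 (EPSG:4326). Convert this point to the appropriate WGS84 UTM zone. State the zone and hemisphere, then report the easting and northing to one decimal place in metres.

Zone 60S: E 428785.7 m, N 5858407.6 m

Longitude 176.1952° lies in the 6° band [174°, 180°), giving zone 60; latitude is south of the equator, so 60S.
Zone 60 central meridian λ₀ = 6×60 − 183 = 177°; Δλ = -0.8048°.
Transverse Mercator on WGS84 with k₀ = 0.9996 gives E = 428785.711 m, N = 5858407.596 m.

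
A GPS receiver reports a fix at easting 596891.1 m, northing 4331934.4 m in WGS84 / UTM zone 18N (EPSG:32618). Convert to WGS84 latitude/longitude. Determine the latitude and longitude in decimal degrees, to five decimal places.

Zone 18N: λ₀ = -75°, k₀ = 0.9996, false easting 500000 m.
Meridian distance M = (N − FN)/k₀ = 4333667.9 m.
Inverse transverse Mercator on WGS84 gives φ = 39.13120020°, λ = -73.87900007°.

lat 39.13120°, lon -73.87900°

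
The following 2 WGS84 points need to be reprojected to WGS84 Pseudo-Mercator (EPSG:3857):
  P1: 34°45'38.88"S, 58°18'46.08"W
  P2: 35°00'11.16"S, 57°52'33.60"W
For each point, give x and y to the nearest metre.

P1: x -6491351 m, y -4131422 m; P2: x -6442727 m, y -4164302 m

Web Mercator: x = R·λ, y = R·ln tan(π/4+φ/2), R = 6378137 m.
P1 (-34.7608°, -58.3128°) → (-6491351.203, -4131422.145) m.
P2 (-35.0031°, -57.8760°) → (-6442726.849, -4164302.430) m.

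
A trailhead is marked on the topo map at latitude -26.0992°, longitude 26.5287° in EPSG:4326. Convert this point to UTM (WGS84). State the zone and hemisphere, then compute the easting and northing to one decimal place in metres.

Longitude 26.5287° lies in the 6° band [24°, 30°), giving zone 35; latitude is south of the equator, so 35S.
Zone 35 central meridian λ₀ = 6×35 − 183 = 27°; Δλ = -0.4713°.
Transverse Mercator on WGS84 with k₀ = 0.9996 gives E = 452872.752 m, N = 7113245.042 m.

Zone 35S: E 452872.8 m, N 7113245.0 m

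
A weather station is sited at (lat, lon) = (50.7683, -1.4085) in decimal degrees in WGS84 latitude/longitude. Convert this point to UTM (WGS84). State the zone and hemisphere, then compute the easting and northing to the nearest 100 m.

Zone 30N: E 612200 m, N 5625300 m

Longitude -1.4085° lies in the 6° band [-6°, 0°), giving zone 30; latitude is north of the equator, so 30N.
Zone 30 central meridian λ₀ = 6×30 − 183 = -3°; Δλ = +1.5915°.
Transverse Mercator on WGS84 with k₀ = 0.9996 gives E = 612227.322 m, N = 5625266.961 m.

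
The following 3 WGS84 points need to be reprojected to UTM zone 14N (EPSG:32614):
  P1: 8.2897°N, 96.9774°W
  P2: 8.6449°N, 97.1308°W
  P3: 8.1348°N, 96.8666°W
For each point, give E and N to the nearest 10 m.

UTM zone 14N: λ₀ = -99°, k₀ = 0.9996.
P1 (8.2897°, -96.9774°) → (722773.348, 916891.957) m.
P2 (8.6449°, -97.1308°) → (705682.732, 956098.118) m.
P3 (8.1348°, -96.8666°) → (735073.575, 899819.745) m.

P1: E 722770 m, N 916890 m; P2: E 705680 m, N 956100 m; P3: E 735070 m, N 899820 m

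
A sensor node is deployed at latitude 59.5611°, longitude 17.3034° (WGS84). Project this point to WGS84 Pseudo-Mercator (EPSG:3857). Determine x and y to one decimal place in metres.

x 1926205.7 m, y 8302663.3 m

Web Mercator is spherical with R = a = 6378137 m.
x = R·λ = 6378137 × 0.302001302 = 1926205.677 m.
y = R·ln tan(π/4 + φ/2) = 6378137 × 1.301737995 = 8302663.270 m.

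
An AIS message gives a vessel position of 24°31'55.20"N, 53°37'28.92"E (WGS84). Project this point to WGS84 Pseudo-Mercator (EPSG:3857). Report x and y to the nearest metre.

Web Mercator is spherical with R = a = 6378137 m.
x = R·λ = 6378137 × 0.935927575 = 5969474.298 m.
y = R·ln tan(π/4 + φ/2) = 6378137 × 0.441879804 = 2818369.929 m.

x 5969474 m, y 2818370 m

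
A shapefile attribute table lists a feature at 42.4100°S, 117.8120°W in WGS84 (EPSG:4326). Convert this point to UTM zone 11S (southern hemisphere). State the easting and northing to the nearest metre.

E 433185 m, N 5304381 m

Zone 11 central meridian λ₀ = 6×11 − 183 = -117°; Δλ = -0.8120°.
Transverse Mercator on WGS84 with k₀ = 0.9996 gives E = 433185.294 m, N = 5304380.991 m.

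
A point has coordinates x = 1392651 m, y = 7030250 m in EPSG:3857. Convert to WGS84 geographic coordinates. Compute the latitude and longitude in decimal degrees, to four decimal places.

lat 53.2547°, lon 12.5104°

R = 6378137 m. λ = x/R = 12.51039679°.
φ = 2·arctan(exp(y/R)) − 90° = 2·arctan(3.01091) − 90° = 53.25469895°.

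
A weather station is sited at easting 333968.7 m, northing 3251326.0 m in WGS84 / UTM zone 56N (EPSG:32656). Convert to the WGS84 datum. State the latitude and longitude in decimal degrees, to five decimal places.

lat 29.38020°, lon 151.28920°

Zone 56N: λ₀ = 153°, k₀ = 0.9996, false easting 500000 m.
Meridian distance M = (N − FN)/k₀ = 3252627.1 m.
Inverse transverse Mercator on WGS84 gives φ = 29.38019968°, λ = 151.28919961°.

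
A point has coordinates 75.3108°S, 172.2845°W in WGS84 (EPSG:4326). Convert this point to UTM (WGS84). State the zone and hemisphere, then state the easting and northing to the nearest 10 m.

Zone 2S: E 463640 m, N 1641320 m

Longitude -172.2845° lies in the 6° band [-174°, -168°), giving zone 2; latitude is south of the equator, so 2S.
Zone 2 central meridian λ₀ = 6×2 − 183 = -171°; Δλ = -1.2845°.
Transverse Mercator on WGS84 with k₀ = 0.9996 gives E = 463644.357 m, N = 1641321.375 m.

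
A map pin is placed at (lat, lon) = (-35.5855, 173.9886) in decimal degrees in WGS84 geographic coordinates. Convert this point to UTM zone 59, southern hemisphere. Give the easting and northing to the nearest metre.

E 770798 m, N 6057912 m

Zone 59 central meridian λ₀ = 6×59 − 183 = 171°; Δλ = +2.9886°.
Transverse Mercator on WGS84 with k₀ = 0.9996 gives E = 770797.832 m, N = 6057912.073 m.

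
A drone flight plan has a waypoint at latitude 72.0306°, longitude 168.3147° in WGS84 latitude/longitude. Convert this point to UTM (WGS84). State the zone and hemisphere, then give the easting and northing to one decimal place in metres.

Longitude 168.3147° lies in the 6° band [168°, 174°), giving zone 59; latitude is north of the equator, so 59N.
Zone 59 central meridian λ₀ = 6×59 − 183 = 171°; Δλ = -2.6853°.
Transverse Mercator on WGS84 with k₀ = 0.9996 gives E = 407562.393 m, N = 7994406.621 m.

Zone 59N: E 407562.4 m, N 7994406.6 m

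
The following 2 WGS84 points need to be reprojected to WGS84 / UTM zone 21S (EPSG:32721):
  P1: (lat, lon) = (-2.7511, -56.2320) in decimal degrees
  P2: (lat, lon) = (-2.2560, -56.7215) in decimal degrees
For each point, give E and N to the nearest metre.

P1: E 585364 m, N 9695891 m; P2: E 530966 m, N 9750640 m

UTM zone 21S: λ₀ = -57°, k₀ = 0.9996.
P1 (-2.7511°, -56.2320°) → (585363.897, 9695890.983) m.
P2 (-2.2560°, -56.7215°) → (530966.340, 9750639.960) m.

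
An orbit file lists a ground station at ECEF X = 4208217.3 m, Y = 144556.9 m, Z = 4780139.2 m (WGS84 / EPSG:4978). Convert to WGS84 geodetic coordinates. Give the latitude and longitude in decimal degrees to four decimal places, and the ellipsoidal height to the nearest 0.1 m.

λ = atan2(Y, X) = 1.96739954°; p = √(X²+Y²) = 4210699.4 m.
Bowring's method on WGS84 (a = 6378137 m, b = 6356752.314 m) gives φ = 48.81470011°, h = 4152.184 m.

lat 48.8147°, lon 1.9674°, h 4152.2 m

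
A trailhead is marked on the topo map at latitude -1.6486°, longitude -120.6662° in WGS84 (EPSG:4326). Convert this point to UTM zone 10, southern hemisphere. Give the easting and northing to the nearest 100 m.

Zone 10 central meridian λ₀ = 6×10 − 183 = -123°; Δλ = +2.3338°.
Transverse Mercator on WGS84 with k₀ = 0.9996 gives E = 759658.909 m, N = 9817627.456 m.

E 759700 m, N 9817600 m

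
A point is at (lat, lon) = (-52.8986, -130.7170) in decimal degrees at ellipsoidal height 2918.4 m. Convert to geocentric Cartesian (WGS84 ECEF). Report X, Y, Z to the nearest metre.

WGS84: a = 6378137 m, e² = 0.006694380; N(φ) = a/√(1−e²sin²φ) = 6391760.877 m.
X = (N+h)·cosφ·cosλ = -2516302.132 m; Y = (N+h)·cosφ·sinλ = -2923715.973 m; Z = (N(1−e²)+h)·sinφ = -5066072.078 m.

X -2516302 m, Y -2923716 m, Z -5066072 m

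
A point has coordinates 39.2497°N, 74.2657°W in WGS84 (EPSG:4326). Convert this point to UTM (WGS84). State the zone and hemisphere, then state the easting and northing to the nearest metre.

Zone 18N: E 563361 m, N 4344744 m

Longitude -74.2657° lies in the 6° band [-78°, -72°), giving zone 18; latitude is north of the equator, so 18N.
Zone 18 central meridian λ₀ = 6×18 − 183 = -75°; Δλ = +0.7343°.
Transverse Mercator on WGS84 with k₀ = 0.9996 gives E = 563360.583 m, N = 4344743.548 m.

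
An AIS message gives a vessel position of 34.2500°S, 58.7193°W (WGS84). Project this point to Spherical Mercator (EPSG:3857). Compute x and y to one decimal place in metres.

Web Mercator is spherical with R = a = 6378137 m.
x = R·λ = 6378137 × -1.024845119 = -6536602.576 m.
y = R·ln tan(π/4 + φ/2) = 6378137 × -0.636929016 = -4062420.520 m.

x -6536602.6 m, y -4062420.5 m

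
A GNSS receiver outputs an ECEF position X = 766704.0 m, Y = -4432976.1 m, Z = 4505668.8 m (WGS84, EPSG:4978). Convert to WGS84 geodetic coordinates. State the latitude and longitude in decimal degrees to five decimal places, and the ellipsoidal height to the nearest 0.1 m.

λ = atan2(Y, X) = -80.18749934°; p = √(X²+Y²) = 4498790.1 m.
Bowring's method on WGS84 (a = 6378137 m, b = 6356752.314 m) gives φ = 45.23620027°, h = -285.599 m.

lat 45.23620°, lon -80.18750°, h -285.6 m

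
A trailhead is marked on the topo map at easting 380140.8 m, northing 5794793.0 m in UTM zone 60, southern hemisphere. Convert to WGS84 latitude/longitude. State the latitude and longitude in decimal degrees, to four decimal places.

lat -37.9866°, lon 175.6351°

Zone 60S: λ₀ = 177°, k₀ = 0.9996, false easting 500000 m, false northing 10000000 m.
Meridian distance M = (N − FN)/k₀ = -4206889.8 m.
Inverse transverse Mercator on WGS84 gives φ = -37.98659964°, λ = 175.63509945°.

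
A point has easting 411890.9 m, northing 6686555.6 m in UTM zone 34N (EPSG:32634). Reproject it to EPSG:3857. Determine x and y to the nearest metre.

x 2160210 m, y 8468183 m

Unproject from UTM 34N (λ₀ = 21°) → φ = 60.30599981°, λ = 19.40550040°.
Web Mercator (R = 6378137 m): x = 2160210.424 m, y = 8468182.763 m.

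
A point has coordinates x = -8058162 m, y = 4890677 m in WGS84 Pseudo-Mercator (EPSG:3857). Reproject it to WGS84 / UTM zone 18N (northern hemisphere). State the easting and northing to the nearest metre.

Web Mercator inverse (R = 6378137 m) → φ = 40.16999962°, λ = -72.38770087°.
UTM 18N forward: E = 722444.203 m, N = 4449898.100 m.

E 722444 m, N 4449898 m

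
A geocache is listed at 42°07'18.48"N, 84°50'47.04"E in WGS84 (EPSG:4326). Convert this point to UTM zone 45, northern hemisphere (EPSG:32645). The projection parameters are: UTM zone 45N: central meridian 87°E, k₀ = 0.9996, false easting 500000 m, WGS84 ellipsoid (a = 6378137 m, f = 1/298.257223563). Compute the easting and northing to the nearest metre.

Zone 45 central meridian λ₀ = 6×45 − 183 = 87°; Δλ = -2.1536°.
Transverse Mercator on WGS84 with k₀ = 0.9996 gives E = 321980.218 m, N = 4665544.200 m.

E 321980 m, N 4665544 m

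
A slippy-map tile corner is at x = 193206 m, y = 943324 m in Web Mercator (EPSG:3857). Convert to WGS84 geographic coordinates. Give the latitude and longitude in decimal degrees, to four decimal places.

lat 8.4433°, lon 1.7356°

R = 6378137 m. λ = x/R = 1.73559903°.
φ = 2·arctan(exp(y/R)) − 90° = 2·arctan(1.15940) − 90° = 8.44329767°.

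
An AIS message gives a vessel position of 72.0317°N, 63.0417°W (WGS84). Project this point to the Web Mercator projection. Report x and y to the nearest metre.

Web Mercator is spherical with R = a = 6378137 m.
x = R·λ = 6378137 × -1.100285231 = -7017769.943 m.
y = R·ln tan(π/4 + φ/2) = 6378137 × 1.844521978 = 11764613.876 m.

x -7017770 m, y 11764614 m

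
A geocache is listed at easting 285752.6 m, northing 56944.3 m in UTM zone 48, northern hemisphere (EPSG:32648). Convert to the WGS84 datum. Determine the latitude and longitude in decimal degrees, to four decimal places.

lat 0.5149°, lon 103.0749°

Zone 48N: λ₀ = 105°, k₀ = 0.9996, false easting 500000 m.
Meridian distance M = (N − FN)/k₀ = 56967.1 m.
Inverse transverse Mercator on WGS84 gives φ = 0.51490008°, λ = 103.07490017°.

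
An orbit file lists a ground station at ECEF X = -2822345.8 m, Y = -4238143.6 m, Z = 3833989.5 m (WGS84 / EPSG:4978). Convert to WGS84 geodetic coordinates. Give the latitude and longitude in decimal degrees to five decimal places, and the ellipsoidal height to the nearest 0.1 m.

lat 37.16320°, lon -123.66120°, h 3554.3 m

λ = atan2(Y, X) = -123.66120044°; p = √(X²+Y²) = 5091905.0 m.
Bowring's method on WGS84 (a = 6378137 m, b = 6356752.314 m) gives φ = 37.16320044°, h = 3554.314 m.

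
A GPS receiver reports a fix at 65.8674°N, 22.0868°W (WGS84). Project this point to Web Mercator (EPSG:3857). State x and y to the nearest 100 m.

Web Mercator is spherical with R = a = 6378137 m.
x = R·λ = 6378137 × -0.385487381 = -2458691.329 m.
y = R·ln tan(π/4 + φ/2) = 6378137 × 1.542871947 = 9840648.650 m.

x -2458700 m, y 9840600 m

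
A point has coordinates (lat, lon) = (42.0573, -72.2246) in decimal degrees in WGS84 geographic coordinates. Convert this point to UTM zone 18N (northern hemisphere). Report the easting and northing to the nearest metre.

Zone 18 central meridian λ₀ = 6×18 − 183 = -75°; Δλ = +2.7754°.
Transverse Mercator on WGS84 with k₀ = 0.9996 gives E = 729655.067 m, N = 4659865.744 m.

E 729655 m, N 4659866 m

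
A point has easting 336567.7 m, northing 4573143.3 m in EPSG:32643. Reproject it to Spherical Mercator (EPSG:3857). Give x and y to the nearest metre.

Unproject from UTM 43N (λ₀ = 75°) → φ = 41.29319964°, λ = 73.04810020°.
Web Mercator (R = 6378137 m): x = 8131677.318 m, y = 5055685.210 m.

x 8131677 m, y 5055685 m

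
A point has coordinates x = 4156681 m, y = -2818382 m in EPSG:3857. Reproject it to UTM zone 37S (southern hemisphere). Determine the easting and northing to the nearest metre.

E 331856 m, N 7285849 m

Web Mercator inverse (R = 6378137 m) → φ = -24.53209865°, λ = 37.34010074°.
UTM 37S forward: E = 331855.769 m, N = 7285849.211 m.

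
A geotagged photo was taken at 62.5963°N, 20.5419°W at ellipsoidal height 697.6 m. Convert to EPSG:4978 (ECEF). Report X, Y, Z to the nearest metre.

X 2756508 m, Y -1032914 m, Z 5640029 m

WGS84: a = 6378137 m, e² = 0.006694380; N(φ) = a/√(1−e²sin²φ) = 6395030.251 m.
X = (N+h)·cosφ·cosλ = 2756507.869 m; Y = (N+h)·cosφ·sinλ = -1032914.295 m; Z = (N(1−e²)+h)·sinφ = 5640028.721 m.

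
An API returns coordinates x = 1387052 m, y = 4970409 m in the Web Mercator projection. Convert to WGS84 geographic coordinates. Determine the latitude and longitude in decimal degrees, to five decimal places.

R = 6378137 m. λ = x/R = 12.46010011°.
φ = 2·arctan(exp(y/R)) − 90° = 2·arctan(2.17992) − 90° = 40.71509750°.

lat 40.71510°, lon 12.46010°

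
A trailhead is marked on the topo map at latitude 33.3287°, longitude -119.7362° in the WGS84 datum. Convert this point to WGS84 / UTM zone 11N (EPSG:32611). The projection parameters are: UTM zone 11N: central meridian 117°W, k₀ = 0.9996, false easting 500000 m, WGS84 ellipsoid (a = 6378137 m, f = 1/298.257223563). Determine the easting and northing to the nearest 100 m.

Zone 11 central meridian λ₀ = 6×11 − 183 = -117°; Δλ = -2.7362°.
Transverse Mercator on WGS84 with k₀ = 0.9996 gives E = 245308.930 m, N = 3691070.571 m.

E 245300 m, N 3691100 m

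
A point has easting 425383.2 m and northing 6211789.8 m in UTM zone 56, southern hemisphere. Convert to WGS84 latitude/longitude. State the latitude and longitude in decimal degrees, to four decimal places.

Zone 56S: λ₀ = 153°, k₀ = 0.9996, false easting 500000 m, false northing 10000000 m.
Meridian distance M = (N − FN)/k₀ = -3789726.1 m.
Inverse transverse Mercator on WGS84 gives φ = -34.23229980°, λ = 152.18980054°.

lat -34.2323°, lon 152.1898°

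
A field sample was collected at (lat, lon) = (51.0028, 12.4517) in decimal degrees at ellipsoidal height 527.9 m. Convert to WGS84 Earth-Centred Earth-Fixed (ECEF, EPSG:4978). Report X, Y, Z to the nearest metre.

X 3927513 m, Y 867236 m, Z 4934151 m

WGS84: a = 6378137 m, e² = 0.006694380; N(φ) = a/√(1−e²sin²φ) = 6391071.012 m.
X = (N+h)·cosφ·cosλ = 3927512.926 m; Y = (N+h)·cosφ·sinλ = 867235.707 m; Z = (N(1−e²)+h)·sinφ = 4934150.916 m.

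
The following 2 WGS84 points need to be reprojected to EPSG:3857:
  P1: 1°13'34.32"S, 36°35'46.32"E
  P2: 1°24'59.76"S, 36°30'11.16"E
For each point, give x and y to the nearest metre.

Web Mercator: x = R·λ, y = R·ln tan(π/4+φ/2), R = 6378137 m.
P1 (-1.2262°, 36.5962°) → (4073870.349, -136510.381) m.
P2 (-1.4166°, 36.5031°) → (4063506.504, -157711.259) m.

P1: x 4073870 m, y -136510 m; P2: x 4063507 m, y -157711 m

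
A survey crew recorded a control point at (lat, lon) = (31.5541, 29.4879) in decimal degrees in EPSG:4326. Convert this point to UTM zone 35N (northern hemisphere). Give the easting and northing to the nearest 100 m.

Zone 35 central meridian λ₀ = 6×35 − 183 = 27°; Δλ = +2.4879°.
Transverse Mercator on WGS84 with k₀ = 0.9996 gives E = 736159.408 m, N = 3493696.936 m.

E 736200 m, N 3493700 m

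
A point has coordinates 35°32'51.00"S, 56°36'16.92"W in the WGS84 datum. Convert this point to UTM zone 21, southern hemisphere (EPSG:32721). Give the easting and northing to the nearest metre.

Zone 21 central meridian λ₀ = 6×21 − 183 = -57°; Δλ = +0.3953°.
Transverse Mercator on WGS84 with k₀ = 0.9996 gives E = 535829.957 m, N = 6066166.658 m.

E 535830 m, N 6066167 m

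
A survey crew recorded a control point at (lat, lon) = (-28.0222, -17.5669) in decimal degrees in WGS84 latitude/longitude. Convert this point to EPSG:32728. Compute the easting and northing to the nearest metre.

Zone 28 central meridian λ₀ = 6×28 − 183 = -15°; Δλ = -2.5669°.
Transverse Mercator on WGS84 with k₀ = 0.9996 gives E = 247620.165 m, N = 6897681.215 m.

E 247620 m, N 6897681 m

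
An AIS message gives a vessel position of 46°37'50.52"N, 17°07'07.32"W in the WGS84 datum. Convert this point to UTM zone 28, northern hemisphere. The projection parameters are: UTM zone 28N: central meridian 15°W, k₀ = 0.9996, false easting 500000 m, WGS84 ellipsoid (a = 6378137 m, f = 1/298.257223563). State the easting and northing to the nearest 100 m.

E 337800 m, N 5166300 m

Zone 28 central meridian λ₀ = 6×28 − 183 = -15°; Δλ = -2.1187°.
Transverse Mercator on WGS84 with k₀ = 0.9996 gives E = 337820.180 m, N = 5166306.742 m.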